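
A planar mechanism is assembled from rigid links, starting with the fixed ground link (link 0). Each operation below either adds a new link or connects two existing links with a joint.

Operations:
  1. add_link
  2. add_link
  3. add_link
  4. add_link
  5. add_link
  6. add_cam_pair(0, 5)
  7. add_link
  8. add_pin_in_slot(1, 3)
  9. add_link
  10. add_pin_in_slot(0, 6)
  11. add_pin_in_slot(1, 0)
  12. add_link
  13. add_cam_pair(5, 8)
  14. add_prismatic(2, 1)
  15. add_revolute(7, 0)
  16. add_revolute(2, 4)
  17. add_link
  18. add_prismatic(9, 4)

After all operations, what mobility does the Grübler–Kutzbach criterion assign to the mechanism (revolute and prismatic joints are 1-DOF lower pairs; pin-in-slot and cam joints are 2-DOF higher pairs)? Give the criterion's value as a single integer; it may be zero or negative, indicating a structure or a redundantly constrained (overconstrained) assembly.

M = 14

[1;0;0] (link 0 is ground)
L+ [2;0;0]
L+ [3;0;0]
L+ [4;0;0]
L+ [5;0;0]
L+ [6;0;0]
C(0,5)∈J2 [6;0;1]
L+ [7;0;1]
PS(1,3)∈J2 [7;0;2]
L+ [8;0;2]
PS(0,6)∈J2 [8;0;3]
PS(1,0)∈J2 [8;0;4]
L+ [9;0;4]
C(5,8)∈J2 [9;0;5]
P(2,1)∈J1 [9;1;5]
R(7,0)∈J1 [9;2;5]
R(2,4)∈J1 [9;3;5]
L+ [10;3;5]
P(9,4)∈J1 [10;4;5]
mobility = 27 − 8 − 5 = 14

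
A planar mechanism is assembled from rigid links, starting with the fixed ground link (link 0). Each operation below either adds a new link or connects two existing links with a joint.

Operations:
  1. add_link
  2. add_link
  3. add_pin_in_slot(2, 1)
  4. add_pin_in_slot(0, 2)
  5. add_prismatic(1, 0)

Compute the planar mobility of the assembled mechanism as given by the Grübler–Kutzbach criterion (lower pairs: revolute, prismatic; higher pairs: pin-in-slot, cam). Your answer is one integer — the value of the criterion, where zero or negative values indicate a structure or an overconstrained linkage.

ground; <1,0,0>
#1 <2,0,0>
#2 <3,0,0>
PS:2↔1 J2 <3,0,1>
PS:0↔2 J2 <3,0,2>
P:1↔0 J1 <3,1,2>
3×2 − 2×1 − 1×2 = 2

M = 2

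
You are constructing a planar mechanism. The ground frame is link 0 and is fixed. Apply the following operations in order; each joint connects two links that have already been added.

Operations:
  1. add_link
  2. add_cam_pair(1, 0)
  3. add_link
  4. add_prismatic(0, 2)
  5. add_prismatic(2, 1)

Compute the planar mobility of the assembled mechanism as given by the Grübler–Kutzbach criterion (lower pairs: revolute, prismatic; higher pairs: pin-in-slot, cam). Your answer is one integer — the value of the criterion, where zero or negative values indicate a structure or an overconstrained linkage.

ground; <1,0,0>
#1 <2,0,0>
C:1↔0 J2 <2,0,1>
#2 <3,0,1>
P:0↔2 J1 <3,1,1>
P:2↔1 J1 <3,2,1>
3×2 − 2×2 − 1×1 = 1

M = 1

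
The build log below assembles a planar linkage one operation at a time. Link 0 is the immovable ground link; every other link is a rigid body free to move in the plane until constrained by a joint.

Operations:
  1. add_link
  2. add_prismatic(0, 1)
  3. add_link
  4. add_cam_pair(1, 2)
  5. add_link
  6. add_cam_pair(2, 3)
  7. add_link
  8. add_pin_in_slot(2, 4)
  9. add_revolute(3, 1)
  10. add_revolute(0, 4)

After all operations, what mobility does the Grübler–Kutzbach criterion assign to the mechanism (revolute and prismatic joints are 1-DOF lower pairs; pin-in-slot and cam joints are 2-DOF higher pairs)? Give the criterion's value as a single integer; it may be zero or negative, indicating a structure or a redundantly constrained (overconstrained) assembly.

M = 3

link 0 = ground. State L|J1|J2 = 1|0|0
+link1  2|0|0
P(0,1) f=1→J1  2|1|0
+link2  3|1|0
C(1,2) f=2→J2  3|1|1
+link3  4|1|1
C(2,3) f=2→J2  4|1|2
+link4  5|1|2
PS(2,4) f=2→J2  5|1|3
R(3,1) f=1→J1  5|2|3
R(0,4) f=1→J1  5|3|3
M = 3(5−1)−2·3−3 = 12−6−3 = 3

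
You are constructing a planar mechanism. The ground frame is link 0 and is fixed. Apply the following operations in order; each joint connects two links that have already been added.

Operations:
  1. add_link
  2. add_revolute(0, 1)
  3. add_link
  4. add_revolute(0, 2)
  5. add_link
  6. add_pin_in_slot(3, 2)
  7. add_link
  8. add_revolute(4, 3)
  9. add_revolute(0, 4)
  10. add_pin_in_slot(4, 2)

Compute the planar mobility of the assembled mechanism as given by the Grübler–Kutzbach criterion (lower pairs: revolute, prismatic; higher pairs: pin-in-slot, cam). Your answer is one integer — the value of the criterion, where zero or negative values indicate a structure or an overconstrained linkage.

M = 2

[1;0;0] (link 0 is ground)
L+ [2;0;0]
R(0,1)∈J1 [2;1;0]
L+ [3;1;0]
R(0,2)∈J1 [3;2;0]
L+ [4;2;0]
PS(3,2)∈J2 [4;2;1]
L+ [5;2;1]
R(4,3)∈J1 [5;3;1]
R(0,4)∈J1 [5;4;1]
PS(4,2)∈J2 [5;4;2]
mobility = 12 − 8 − 2 = 2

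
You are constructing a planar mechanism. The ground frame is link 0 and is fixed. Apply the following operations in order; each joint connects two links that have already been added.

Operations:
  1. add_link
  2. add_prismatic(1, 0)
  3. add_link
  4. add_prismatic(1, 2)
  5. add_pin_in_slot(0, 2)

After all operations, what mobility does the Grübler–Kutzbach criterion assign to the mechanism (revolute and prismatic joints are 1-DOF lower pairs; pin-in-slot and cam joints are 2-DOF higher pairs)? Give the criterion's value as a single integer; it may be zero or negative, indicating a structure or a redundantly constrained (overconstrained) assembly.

M = 1

(L,J1,J2)=(1,0,0); link0 fixed
link1: (2,0,0)
P 1-0 [J1]: (2,1,0)
link2: (3,1,0)
P 1-2 [J1]: (3,2,0)
PS 0-2 [J2]: (3,2,1)
Grübler: 3·2 − 2·2 − 1 = 1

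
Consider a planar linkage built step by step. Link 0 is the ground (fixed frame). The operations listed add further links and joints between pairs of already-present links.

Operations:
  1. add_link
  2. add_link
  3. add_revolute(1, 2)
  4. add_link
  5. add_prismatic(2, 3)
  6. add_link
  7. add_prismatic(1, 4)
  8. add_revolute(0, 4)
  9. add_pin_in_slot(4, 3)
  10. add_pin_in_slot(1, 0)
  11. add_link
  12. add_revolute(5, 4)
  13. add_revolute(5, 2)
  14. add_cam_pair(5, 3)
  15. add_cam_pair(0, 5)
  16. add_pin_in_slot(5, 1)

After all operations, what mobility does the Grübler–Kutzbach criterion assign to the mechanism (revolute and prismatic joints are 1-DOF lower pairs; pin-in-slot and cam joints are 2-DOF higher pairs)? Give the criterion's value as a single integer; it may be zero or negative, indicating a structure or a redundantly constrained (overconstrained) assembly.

M = -2

L=1 J1=0 J2=0
add link → L=2 J1=0 J2=0
add link → L=3 J1=0 J2=0
R@1,2 dof=1 J1 → L=3 J1=1 J2=0
add link → L=4 J1=1 J2=0
P@2,3 dof=1 J1 → L=4 J1=2 J2=0
add link → L=5 J1=2 J2=0
P@1,4 dof=1 J1 → L=5 J1=3 J2=0
R@0,4 dof=1 J1 → L=5 J1=4 J2=0
PS@4,3 dof=2 J2 → L=5 J1=4 J2=1
PS@1,0 dof=2 J2 → L=5 J1=4 J2=2
add link → L=6 J1=4 J2=2
R@5,4 dof=1 J1 → L=6 J1=5 J2=2
R@5,2 dof=1 J1 → L=6 J1=6 J2=2
C@5,3 dof=2 J2 → L=6 J1=6 J2=3
C@0,5 dof=2 J2 → L=6 J1=6 J2=4
PS@5,1 dof=2 J2 → L=6 J1=6 J2=5
M=3(L−1)−2J1−J2=3·5−2·6−5=-2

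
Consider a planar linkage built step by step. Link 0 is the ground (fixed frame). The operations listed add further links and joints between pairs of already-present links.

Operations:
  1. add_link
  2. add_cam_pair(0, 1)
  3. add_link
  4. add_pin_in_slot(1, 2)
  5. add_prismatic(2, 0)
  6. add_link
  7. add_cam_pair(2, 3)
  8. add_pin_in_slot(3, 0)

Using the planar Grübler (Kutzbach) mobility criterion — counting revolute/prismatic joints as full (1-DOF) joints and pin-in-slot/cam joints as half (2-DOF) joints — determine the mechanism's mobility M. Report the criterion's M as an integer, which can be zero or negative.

ground; <1,0,0>
#1 <2,0,0>
C:0↔1 J2 <2,0,1>
#2 <3,0,1>
PS:1↔2 J2 <3,0,2>
P:2↔0 J1 <3,1,2>
#3 <4,1,2>
C:2↔3 J2 <4,1,3>
PS:3↔0 J2 <4,1,4>
3×3 − 2×1 − 1×4 = 3

M = 3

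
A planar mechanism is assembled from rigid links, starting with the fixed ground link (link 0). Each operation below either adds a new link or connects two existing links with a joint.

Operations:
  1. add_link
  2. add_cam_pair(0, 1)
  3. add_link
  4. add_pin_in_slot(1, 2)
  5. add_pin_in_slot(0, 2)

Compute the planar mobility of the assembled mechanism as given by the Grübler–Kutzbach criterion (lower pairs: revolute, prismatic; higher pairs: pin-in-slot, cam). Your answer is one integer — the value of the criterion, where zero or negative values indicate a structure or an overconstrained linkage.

L=1 J1=0 J2=0
add link → L=2 J1=0 J2=0
C@0,1 dof=2 J2 → L=2 J1=0 J2=1
add link → L=3 J1=0 J2=1
PS@1,2 dof=2 J2 → L=3 J1=0 J2=2
PS@0,2 dof=2 J2 → L=3 J1=0 J2=3
M=3(L−1)−2J1−J2=3·2−2·0−3=3

M = 3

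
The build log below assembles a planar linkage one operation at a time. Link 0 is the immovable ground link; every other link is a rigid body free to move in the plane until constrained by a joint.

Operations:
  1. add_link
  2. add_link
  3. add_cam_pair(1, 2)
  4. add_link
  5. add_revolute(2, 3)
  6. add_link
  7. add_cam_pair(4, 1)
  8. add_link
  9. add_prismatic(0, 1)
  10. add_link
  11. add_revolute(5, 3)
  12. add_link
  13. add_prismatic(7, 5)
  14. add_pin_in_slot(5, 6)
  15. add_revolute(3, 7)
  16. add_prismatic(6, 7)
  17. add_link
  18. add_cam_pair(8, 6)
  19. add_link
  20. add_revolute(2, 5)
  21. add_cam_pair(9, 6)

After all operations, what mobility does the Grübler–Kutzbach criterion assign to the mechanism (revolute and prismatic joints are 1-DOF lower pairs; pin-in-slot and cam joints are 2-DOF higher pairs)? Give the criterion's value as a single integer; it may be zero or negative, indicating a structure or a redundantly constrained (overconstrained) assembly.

ground; <1,0,0>
#1 <2,0,0>
#2 <3,0,0>
C:1↔2 J2 <3,0,1>
#3 <4,0,1>
R:2↔3 J1 <4,1,1>
#4 <5,1,1>
C:4↔1 J2 <5,1,2>
#5 <6,1,2>
P:0↔1 J1 <6,2,2>
#6 <7,2,2>
R:5↔3 J1 <7,3,2>
#7 <8,3,2>
P:7↔5 J1 <8,4,2>
PS:5↔6 J2 <8,4,3>
R:3↔7 J1 <8,5,3>
P:6↔7 J1 <8,6,3>
#8 <9,6,3>
C:8↔6 J2 <9,6,4>
#9 <10,6,4>
R:2↔5 J1 <10,7,4>
C:9↔6 J2 <10,7,5>
3×9 − 2×7 − 1×5 = 8

M = 8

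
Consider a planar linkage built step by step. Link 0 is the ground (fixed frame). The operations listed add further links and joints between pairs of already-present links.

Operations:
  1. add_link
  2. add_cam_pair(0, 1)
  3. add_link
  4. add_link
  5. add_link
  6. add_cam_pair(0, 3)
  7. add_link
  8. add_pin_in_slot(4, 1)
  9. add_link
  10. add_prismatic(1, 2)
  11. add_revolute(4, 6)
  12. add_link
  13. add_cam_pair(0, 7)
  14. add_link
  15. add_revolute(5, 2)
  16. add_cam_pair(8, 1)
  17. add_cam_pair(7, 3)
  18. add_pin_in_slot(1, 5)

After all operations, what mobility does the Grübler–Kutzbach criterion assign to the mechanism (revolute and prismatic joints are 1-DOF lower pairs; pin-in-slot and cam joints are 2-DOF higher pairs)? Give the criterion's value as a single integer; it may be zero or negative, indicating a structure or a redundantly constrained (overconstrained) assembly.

M = 11

link 0 = ground. State L|J1|J2 = 1|0|0
+link1  2|0|0
C(0,1) f=2→J2  2|0|1
+link2  3|0|1
+link3  4|0|1
+link4  5|0|1
C(0,3) f=2→J2  5|0|2
+link5  6|0|2
PS(4,1) f=2→J2  6|0|3
+link6  7|0|3
P(1,2) f=1→J1  7|1|3
R(4,6) f=1→J1  7|2|3
+link7  8|2|3
C(0,7) f=2→J2  8|2|4
+link8  9|2|4
R(5,2) f=1→J1  9|3|4
C(8,1) f=2→J2  9|3|5
C(7,3) f=2→J2  9|3|6
PS(1,5) f=2→J2  9|3|7
M = 3(9−1)−2·3−7 = 24−6−7 = 11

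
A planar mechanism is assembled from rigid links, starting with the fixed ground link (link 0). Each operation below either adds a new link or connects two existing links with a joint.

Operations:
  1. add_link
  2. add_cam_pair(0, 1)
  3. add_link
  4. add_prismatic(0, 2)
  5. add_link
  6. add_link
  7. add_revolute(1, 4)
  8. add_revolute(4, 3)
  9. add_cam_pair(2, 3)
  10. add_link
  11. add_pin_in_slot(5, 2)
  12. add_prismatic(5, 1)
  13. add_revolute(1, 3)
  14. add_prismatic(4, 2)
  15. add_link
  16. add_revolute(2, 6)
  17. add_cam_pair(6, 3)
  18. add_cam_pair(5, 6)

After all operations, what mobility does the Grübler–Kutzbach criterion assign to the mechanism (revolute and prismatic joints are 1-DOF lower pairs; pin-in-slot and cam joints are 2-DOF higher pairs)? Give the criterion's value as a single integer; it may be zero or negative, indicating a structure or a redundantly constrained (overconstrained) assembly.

M = -1

L=1 J1=0 J2=0
add link → L=2 J1=0 J2=0
C@0,1 dof=2 J2 → L=2 J1=0 J2=1
add link → L=3 J1=0 J2=1
P@0,2 dof=1 J1 → L=3 J1=1 J2=1
add link → L=4 J1=1 J2=1
add link → L=5 J1=1 J2=1
R@1,4 dof=1 J1 → L=5 J1=2 J2=1
R@4,3 dof=1 J1 → L=5 J1=3 J2=1
C@2,3 dof=2 J2 → L=5 J1=3 J2=2
add link → L=6 J1=3 J2=2
PS@5,2 dof=2 J2 → L=6 J1=3 J2=3
P@5,1 dof=1 J1 → L=6 J1=4 J2=3
R@1,3 dof=1 J1 → L=6 J1=5 J2=3
P@4,2 dof=1 J1 → L=6 J1=6 J2=3
add link → L=7 J1=6 J2=3
R@2,6 dof=1 J1 → L=7 J1=7 J2=3
C@6,3 dof=2 J2 → L=7 J1=7 J2=4
C@5,6 dof=2 J2 → L=7 J1=7 J2=5
M=3(L−1)−2J1−J2=3·6−2·7−5=-1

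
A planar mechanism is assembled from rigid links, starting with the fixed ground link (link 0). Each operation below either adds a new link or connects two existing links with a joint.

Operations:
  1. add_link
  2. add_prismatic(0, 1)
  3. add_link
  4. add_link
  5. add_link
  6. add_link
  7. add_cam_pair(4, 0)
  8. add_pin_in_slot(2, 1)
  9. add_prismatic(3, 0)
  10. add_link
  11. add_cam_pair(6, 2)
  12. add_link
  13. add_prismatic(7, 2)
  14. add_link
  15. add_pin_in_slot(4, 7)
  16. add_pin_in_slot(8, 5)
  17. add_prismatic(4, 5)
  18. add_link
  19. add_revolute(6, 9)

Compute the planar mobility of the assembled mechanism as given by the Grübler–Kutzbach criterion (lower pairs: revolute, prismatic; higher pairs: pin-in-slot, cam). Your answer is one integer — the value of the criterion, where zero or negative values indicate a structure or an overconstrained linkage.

ground; <1,0,0>
#1 <2,0,0>
P:0↔1 J1 <2,1,0>
#2 <3,1,0>
#3 <4,1,0>
#4 <5,1,0>
#5 <6,1,0>
C:4↔0 J2 <6,1,1>
PS:2↔1 J2 <6,1,2>
P:3↔0 J1 <6,2,2>
#6 <7,2,2>
C:6↔2 J2 <7,2,3>
#7 <8,2,3>
P:7↔2 J1 <8,3,3>
#8 <9,3,3>
PS:4↔7 J2 <9,3,4>
PS:8↔5 J2 <9,3,5>
P:4↔5 J1 <9,4,5>
#9 <10,4,5>
R:6↔9 J1 <10,5,5>
3×9 − 2×5 − 1×5 = 12

M = 12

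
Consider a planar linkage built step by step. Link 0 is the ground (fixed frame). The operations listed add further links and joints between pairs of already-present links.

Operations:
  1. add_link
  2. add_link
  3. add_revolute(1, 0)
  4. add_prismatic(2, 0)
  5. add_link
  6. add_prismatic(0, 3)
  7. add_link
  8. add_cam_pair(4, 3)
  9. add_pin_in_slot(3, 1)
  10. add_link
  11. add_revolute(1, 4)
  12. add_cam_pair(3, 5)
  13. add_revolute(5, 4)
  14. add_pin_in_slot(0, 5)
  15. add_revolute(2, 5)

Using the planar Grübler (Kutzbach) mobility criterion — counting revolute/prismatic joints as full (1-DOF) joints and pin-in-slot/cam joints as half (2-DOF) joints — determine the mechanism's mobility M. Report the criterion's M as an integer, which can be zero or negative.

M = -1

link 0 = ground. State L|J1|J2 = 1|0|0
+link1  2|0|0
+link2  3|0|0
R(1,0) f=1→J1  3|1|0
P(2,0) f=1→J1  3|2|0
+link3  4|2|0
P(0,3) f=1→J1  4|3|0
+link4  5|3|0
C(4,3) f=2→J2  5|3|1
PS(3,1) f=2→J2  5|3|2
+link5  6|3|2
R(1,4) f=1→J1  6|4|2
C(3,5) f=2→J2  6|4|3
R(5,4) f=1→J1  6|5|3
PS(0,5) f=2→J2  6|5|4
R(2,5) f=1→J1  6|6|4
M = 3(6−1)−2·6−4 = 15−12−4 = -1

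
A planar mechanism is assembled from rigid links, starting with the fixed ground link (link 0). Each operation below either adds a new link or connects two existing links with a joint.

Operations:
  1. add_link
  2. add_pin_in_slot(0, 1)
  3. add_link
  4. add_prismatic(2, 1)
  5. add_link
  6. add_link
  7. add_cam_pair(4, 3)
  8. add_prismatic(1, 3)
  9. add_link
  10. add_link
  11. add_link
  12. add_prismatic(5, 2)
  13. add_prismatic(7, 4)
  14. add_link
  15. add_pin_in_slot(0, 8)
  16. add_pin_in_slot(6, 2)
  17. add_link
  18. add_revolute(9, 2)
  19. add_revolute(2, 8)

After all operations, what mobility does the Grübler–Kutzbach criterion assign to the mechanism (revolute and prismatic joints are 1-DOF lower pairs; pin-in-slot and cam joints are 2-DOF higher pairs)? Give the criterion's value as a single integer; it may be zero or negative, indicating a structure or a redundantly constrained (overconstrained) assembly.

(L,J1,J2)=(1,0,0); link0 fixed
link1: (2,0,0)
PS 0-1 [J2]: (2,0,1)
link2: (3,0,1)
P 2-1 [J1]: (3,1,1)
link3: (4,1,1)
link4: (5,1,1)
C 4-3 [J2]: (5,1,2)
P 1-3 [J1]: (5,2,2)
link5: (6,2,2)
link6: (7,2,2)
link7: (8,2,2)
P 5-2 [J1]: (8,3,2)
P 7-4 [J1]: (8,4,2)
link8: (9,4,2)
PS 0-8 [J2]: (9,4,3)
PS 6-2 [J2]: (9,4,4)
link9: (10,4,4)
R 9-2 [J1]: (10,5,4)
R 2-8 [J1]: (10,6,4)
Grübler: 3·9 − 2·6 − 4 = 11

M = 11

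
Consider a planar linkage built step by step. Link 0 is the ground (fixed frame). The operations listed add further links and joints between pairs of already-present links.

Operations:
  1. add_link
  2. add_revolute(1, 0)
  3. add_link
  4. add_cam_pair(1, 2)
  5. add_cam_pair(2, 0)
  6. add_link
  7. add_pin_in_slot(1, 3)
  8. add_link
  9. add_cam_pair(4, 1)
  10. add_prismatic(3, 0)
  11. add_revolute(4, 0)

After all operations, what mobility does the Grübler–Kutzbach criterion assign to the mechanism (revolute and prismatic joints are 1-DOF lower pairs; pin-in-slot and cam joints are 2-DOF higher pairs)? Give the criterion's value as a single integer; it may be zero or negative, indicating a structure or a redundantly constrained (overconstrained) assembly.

[1;0;0] (link 0 is ground)
L+ [2;0;0]
R(1,0)∈J1 [2;1;0]
L+ [3;1;0]
C(1,2)∈J2 [3;1;1]
C(2,0)∈J2 [3;1;2]
L+ [4;1;2]
PS(1,3)∈J2 [4;1;3]
L+ [5;1;3]
C(4,1)∈J2 [5;1;4]
P(3,0)∈J1 [5;2;4]
R(4,0)∈J1 [5;3;4]
mobility = 12 − 6 − 4 = 2

M = 2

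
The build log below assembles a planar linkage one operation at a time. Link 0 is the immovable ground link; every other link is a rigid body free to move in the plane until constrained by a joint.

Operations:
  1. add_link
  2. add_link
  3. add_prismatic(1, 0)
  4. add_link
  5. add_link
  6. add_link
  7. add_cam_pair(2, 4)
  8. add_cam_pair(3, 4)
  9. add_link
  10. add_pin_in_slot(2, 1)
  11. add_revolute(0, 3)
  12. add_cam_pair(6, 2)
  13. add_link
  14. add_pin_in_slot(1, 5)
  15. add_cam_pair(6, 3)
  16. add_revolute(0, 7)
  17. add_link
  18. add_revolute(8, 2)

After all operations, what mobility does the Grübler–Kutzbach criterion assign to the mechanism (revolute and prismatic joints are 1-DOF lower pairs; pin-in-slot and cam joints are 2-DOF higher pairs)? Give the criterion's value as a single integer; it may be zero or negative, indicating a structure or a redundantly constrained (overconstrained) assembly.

M = 10

[1;0;0] (link 0 is ground)
L+ [2;0;0]
L+ [3;0;0]
P(1,0)∈J1 [3;1;0]
L+ [4;1;0]
L+ [5;1;0]
L+ [6;1;0]
C(2,4)∈J2 [6;1;1]
C(3,4)∈J2 [6;1;2]
L+ [7;1;2]
PS(2,1)∈J2 [7;1;3]
R(0,3)∈J1 [7;2;3]
C(6,2)∈J2 [7;2;4]
L+ [8;2;4]
PS(1,5)∈J2 [8;2;5]
C(6,3)∈J2 [8;2;6]
R(0,7)∈J1 [8;3;6]
L+ [9;3;6]
R(8,2)∈J1 [9;4;6]
mobility = 24 − 8 − 6 = 10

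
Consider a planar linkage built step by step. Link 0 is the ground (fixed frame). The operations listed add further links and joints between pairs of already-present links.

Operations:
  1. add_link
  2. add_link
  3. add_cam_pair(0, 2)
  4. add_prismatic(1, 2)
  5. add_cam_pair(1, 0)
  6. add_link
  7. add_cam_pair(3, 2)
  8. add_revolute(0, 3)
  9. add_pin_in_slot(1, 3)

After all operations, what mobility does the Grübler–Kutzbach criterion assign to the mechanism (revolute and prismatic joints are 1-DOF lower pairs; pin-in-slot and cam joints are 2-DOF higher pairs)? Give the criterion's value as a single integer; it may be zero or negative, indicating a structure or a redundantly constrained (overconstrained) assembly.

M = 1

ground; <1,0,0>
#1 <2,0,0>
#2 <3,0,0>
C:0↔2 J2 <3,0,1>
P:1↔2 J1 <3,1,1>
C:1↔0 J2 <3,1,2>
#3 <4,1,2>
C:3↔2 J2 <4,1,3>
R:0↔3 J1 <4,2,3>
PS:1↔3 J2 <4,2,4>
3×3 − 2×2 − 1×4 = 1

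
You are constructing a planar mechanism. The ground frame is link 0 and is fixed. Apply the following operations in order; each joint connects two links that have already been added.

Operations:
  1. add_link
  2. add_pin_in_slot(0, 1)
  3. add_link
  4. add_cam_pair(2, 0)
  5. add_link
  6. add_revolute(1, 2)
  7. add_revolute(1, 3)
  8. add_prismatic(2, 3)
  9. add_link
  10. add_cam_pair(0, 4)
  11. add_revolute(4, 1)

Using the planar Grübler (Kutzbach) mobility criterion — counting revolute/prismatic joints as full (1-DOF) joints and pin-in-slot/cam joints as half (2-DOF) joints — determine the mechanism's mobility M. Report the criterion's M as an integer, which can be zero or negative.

M = 1

link 0 = ground. State L|J1|J2 = 1|0|0
+link1  2|0|0
PS(0,1) f=2→J2  2|0|1
+link2  3|0|1
C(2,0) f=2→J2  3|0|2
+link3  4|0|2
R(1,2) f=1→J1  4|1|2
R(1,3) f=1→J1  4|2|2
P(2,3) f=1→J1  4|3|2
+link4  5|3|2
C(0,4) f=2→J2  5|3|3
R(4,1) f=1→J1  5|4|3
M = 3(5−1)−2·4−3 = 12−8−3 = 1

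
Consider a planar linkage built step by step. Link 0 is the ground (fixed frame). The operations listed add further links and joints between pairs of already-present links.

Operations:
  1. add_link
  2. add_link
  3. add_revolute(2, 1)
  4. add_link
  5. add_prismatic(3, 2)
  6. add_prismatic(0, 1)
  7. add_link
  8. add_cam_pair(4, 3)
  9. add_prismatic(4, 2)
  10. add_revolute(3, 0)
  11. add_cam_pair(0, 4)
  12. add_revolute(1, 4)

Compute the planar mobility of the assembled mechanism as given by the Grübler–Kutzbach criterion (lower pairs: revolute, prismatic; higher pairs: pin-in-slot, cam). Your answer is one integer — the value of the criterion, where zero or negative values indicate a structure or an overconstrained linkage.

link 0 = ground. State L|J1|J2 = 1|0|0
+link1  2|0|0
+link2  3|0|0
R(2,1) f=1→J1  3|1|0
+link3  4|1|0
P(3,2) f=1→J1  4|2|0
P(0,1) f=1→J1  4|3|0
+link4  5|3|0
C(4,3) f=2→J2  5|3|1
P(4,2) f=1→J1  5|4|1
R(3,0) f=1→J1  5|5|1
C(0,4) f=2→J2  5|5|2
R(1,4) f=1→J1  5|6|2
M = 3(5−1)−2·6−2 = 12−12−2 = -2

M = -2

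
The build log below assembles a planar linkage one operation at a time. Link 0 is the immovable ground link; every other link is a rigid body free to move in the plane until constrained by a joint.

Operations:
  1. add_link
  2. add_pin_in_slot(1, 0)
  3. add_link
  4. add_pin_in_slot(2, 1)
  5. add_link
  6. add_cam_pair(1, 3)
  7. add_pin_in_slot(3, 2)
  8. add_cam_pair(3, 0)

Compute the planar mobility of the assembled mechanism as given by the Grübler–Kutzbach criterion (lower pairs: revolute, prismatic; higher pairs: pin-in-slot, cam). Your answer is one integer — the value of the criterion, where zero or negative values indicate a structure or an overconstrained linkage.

ground; <1,0,0>
#1 <2,0,0>
PS:1↔0 J2 <2,0,1>
#2 <3,0,1>
PS:2↔1 J2 <3,0,2>
#3 <4,0,2>
C:1↔3 J2 <4,0,3>
PS:3↔2 J2 <4,0,4>
C:3↔0 J2 <4,0,5>
3×3 − 2×0 − 1×5 = 4

M = 4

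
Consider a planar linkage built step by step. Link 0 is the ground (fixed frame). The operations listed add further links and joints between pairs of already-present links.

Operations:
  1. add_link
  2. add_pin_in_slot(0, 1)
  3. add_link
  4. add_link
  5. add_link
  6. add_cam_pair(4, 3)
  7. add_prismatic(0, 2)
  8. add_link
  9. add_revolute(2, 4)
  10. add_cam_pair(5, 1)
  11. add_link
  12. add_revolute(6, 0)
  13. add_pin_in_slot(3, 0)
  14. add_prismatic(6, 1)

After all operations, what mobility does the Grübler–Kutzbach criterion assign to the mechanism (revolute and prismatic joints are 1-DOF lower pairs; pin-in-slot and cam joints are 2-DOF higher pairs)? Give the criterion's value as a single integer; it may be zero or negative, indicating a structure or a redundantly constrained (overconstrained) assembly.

(L,J1,J2)=(1,0,0); link0 fixed
link1: (2,0,0)
PS 0-1 [J2]: (2,0,1)
link2: (3,0,1)
link3: (4,0,1)
link4: (5,0,1)
C 4-3 [J2]: (5,0,2)
P 0-2 [J1]: (5,1,2)
link5: (6,1,2)
R 2-4 [J1]: (6,2,2)
C 5-1 [J2]: (6,2,3)
link6: (7,2,3)
R 6-0 [J1]: (7,3,3)
PS 3-0 [J2]: (7,3,4)
P 6-1 [J1]: (7,4,4)
Grübler: 3·6 − 2·4 − 4 = 6

M = 6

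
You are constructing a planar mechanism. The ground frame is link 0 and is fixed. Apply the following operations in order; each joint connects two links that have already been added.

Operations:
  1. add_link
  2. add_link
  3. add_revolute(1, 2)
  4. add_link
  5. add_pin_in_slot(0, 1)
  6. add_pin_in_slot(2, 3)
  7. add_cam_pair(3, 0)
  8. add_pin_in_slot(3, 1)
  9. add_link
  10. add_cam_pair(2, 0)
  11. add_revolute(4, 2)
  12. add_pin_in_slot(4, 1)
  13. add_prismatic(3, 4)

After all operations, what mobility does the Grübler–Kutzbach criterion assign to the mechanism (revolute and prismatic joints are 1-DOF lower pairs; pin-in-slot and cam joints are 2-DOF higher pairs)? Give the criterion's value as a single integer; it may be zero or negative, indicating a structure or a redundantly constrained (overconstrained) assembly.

M = 0

ground; <1,0,0>
#1 <2,0,0>
#2 <3,0,0>
R:1↔2 J1 <3,1,0>
#3 <4,1,0>
PS:0↔1 J2 <4,1,1>
PS:2↔3 J2 <4,1,2>
C:3↔0 J2 <4,1,3>
PS:3↔1 J2 <4,1,4>
#4 <5,1,4>
C:2↔0 J2 <5,1,5>
R:4↔2 J1 <5,2,5>
PS:4↔1 J2 <5,2,6>
P:3↔4 J1 <5,3,6>
3×4 − 2×3 − 1×6 = 0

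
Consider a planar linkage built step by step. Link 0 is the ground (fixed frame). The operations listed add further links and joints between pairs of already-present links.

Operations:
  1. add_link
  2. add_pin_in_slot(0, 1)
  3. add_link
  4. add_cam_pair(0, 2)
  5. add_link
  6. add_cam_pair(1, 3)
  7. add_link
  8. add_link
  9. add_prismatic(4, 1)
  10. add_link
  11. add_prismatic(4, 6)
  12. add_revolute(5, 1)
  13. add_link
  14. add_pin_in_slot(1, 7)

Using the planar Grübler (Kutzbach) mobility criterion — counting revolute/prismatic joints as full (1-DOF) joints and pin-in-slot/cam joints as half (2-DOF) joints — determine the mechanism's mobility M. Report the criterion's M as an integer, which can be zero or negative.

M = 11

L=1 J1=0 J2=0
add link → L=2 J1=0 J2=0
PS@0,1 dof=2 J2 → L=2 J1=0 J2=1
add link → L=3 J1=0 J2=1
C@0,2 dof=2 J2 → L=3 J1=0 J2=2
add link → L=4 J1=0 J2=2
C@1,3 dof=2 J2 → L=4 J1=0 J2=3
add link → L=5 J1=0 J2=3
add link → L=6 J1=0 J2=3
P@4,1 dof=1 J1 → L=6 J1=1 J2=3
add link → L=7 J1=1 J2=3
P@4,6 dof=1 J1 → L=7 J1=2 J2=3
R@5,1 dof=1 J1 → L=7 J1=3 J2=3
add link → L=8 J1=3 J2=3
PS@1,7 dof=2 J2 → L=8 J1=3 J2=4
M=3(L−1)−2J1−J2=3·7−2·3−4=11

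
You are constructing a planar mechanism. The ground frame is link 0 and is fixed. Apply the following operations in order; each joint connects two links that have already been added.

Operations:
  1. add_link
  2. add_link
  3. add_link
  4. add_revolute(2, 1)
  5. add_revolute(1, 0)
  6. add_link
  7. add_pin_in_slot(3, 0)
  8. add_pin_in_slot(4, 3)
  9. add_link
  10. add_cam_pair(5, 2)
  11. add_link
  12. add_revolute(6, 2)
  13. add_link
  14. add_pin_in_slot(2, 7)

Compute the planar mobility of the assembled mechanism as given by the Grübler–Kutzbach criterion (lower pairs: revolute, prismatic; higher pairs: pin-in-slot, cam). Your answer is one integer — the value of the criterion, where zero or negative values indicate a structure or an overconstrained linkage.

M = 11

[1;0;0] (link 0 is ground)
L+ [2;0;0]
L+ [3;0;0]
L+ [4;0;0]
R(2,1)∈J1 [4;1;0]
R(1,0)∈J1 [4;2;0]
L+ [5;2;0]
PS(3,0)∈J2 [5;2;1]
PS(4,3)∈J2 [5;2;2]
L+ [6;2;2]
C(5,2)∈J2 [6;2;3]
L+ [7;2;3]
R(6,2)∈J1 [7;3;3]
L+ [8;3;3]
PS(2,7)∈J2 [8;3;4]
mobility = 21 − 6 − 4 = 11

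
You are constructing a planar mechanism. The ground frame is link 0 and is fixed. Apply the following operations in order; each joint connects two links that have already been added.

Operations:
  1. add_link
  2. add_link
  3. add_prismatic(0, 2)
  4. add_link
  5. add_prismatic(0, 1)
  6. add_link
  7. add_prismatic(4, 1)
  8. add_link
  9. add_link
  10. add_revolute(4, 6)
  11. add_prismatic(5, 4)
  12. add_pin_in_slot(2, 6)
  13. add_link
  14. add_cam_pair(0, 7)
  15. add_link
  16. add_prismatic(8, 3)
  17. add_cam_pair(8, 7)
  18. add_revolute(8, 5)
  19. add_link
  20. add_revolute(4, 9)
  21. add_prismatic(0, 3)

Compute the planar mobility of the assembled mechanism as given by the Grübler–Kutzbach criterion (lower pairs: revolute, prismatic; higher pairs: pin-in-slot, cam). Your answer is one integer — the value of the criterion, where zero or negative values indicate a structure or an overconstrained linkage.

M = 6

[1;0;0] (link 0 is ground)
L+ [2;0;0]
L+ [3;0;0]
P(0,2)∈J1 [3;1;0]
L+ [4;1;0]
P(0,1)∈J1 [4;2;0]
L+ [5;2;0]
P(4,1)∈J1 [5;3;0]
L+ [6;3;0]
L+ [7;3;0]
R(4,6)∈J1 [7;4;0]
P(5,4)∈J1 [7;5;0]
PS(2,6)∈J2 [7;5;1]
L+ [8;5;1]
C(0,7)∈J2 [8;5;2]
L+ [9;5;2]
P(8,3)∈J1 [9;6;2]
C(8,7)∈J2 [9;6;3]
R(8,5)∈J1 [9;7;3]
L+ [10;7;3]
R(4,9)∈J1 [10;8;3]
P(0,3)∈J1 [10;9;3]
mobility = 27 − 18 − 3 = 6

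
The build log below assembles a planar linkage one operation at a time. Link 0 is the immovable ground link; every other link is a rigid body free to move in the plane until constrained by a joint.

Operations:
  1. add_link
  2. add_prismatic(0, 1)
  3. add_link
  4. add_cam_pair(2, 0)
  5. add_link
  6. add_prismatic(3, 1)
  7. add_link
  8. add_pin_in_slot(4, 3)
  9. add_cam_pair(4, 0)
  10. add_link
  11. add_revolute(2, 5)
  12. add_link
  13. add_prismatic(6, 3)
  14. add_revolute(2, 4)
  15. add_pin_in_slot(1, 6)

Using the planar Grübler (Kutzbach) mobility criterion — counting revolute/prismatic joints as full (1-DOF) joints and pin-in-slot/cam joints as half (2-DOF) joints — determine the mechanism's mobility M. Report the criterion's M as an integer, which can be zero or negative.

(L,J1,J2)=(1,0,0); link0 fixed
link1: (2,0,0)
P 0-1 [J1]: (2,1,0)
link2: (3,1,0)
C 2-0 [J2]: (3,1,1)
link3: (4,1,1)
P 3-1 [J1]: (4,2,1)
link4: (5,2,1)
PS 4-3 [J2]: (5,2,2)
C 4-0 [J2]: (5,2,3)
link5: (6,2,3)
R 2-5 [J1]: (6,3,3)
link6: (7,3,3)
P 6-3 [J1]: (7,4,3)
R 2-4 [J1]: (7,5,3)
PS 1-6 [J2]: (7,5,4)
Grübler: 3·6 − 2·5 − 4 = 4

M = 4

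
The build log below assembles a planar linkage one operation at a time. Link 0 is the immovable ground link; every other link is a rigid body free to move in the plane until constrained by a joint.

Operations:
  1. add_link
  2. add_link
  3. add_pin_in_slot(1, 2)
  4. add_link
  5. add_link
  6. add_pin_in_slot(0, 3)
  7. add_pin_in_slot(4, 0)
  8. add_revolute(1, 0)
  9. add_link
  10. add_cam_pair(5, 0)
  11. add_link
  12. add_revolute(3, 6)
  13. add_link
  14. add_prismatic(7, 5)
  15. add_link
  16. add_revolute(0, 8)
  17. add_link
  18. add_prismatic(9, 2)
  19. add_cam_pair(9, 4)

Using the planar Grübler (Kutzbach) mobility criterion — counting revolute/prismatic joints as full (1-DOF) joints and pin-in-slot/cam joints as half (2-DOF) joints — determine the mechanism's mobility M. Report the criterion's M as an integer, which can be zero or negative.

[1;0;0] (link 0 is ground)
L+ [2;0;0]
L+ [3;0;0]
PS(1,2)∈J2 [3;0;1]
L+ [4;0;1]
L+ [5;0;1]
PS(0,3)∈J2 [5;0;2]
PS(4,0)∈J2 [5;0;3]
R(1,0)∈J1 [5;1;3]
L+ [6;1;3]
C(5,0)∈J2 [6;1;4]
L+ [7;1;4]
R(3,6)∈J1 [7;2;4]
L+ [8;2;4]
P(7,5)∈J1 [8;3;4]
L+ [9;3;4]
R(0,8)∈J1 [9;4;4]
L+ [10;4;4]
P(9,2)∈J1 [10;5;4]
C(9,4)∈J2 [10;5;5]
mobility = 27 − 10 − 5 = 12

M = 12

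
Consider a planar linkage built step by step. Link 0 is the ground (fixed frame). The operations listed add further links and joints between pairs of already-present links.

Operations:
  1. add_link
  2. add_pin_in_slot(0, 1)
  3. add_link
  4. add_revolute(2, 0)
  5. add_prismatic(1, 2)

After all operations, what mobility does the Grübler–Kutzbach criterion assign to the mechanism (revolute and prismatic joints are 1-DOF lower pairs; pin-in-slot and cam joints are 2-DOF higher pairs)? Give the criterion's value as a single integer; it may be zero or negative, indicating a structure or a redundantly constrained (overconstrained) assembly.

M = 1

[1;0;0] (link 0 is ground)
L+ [2;0;0]
PS(0,1)∈J2 [2;0;1]
L+ [3;0;1]
R(2,0)∈J1 [3;1;1]
P(1,2)∈J1 [3;2;1]
mobility = 6 − 4 − 1 = 1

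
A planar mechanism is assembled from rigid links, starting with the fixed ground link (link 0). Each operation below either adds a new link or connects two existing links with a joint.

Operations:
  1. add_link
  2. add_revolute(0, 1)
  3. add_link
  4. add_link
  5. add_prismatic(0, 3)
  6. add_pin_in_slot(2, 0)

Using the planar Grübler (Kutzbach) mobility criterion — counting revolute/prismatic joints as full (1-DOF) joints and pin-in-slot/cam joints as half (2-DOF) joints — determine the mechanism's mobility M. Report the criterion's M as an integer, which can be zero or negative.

M = 4

L=1 J1=0 J2=0
add link → L=2 J1=0 J2=0
R@0,1 dof=1 J1 → L=2 J1=1 J2=0
add link → L=3 J1=1 J2=0
add link → L=4 J1=1 J2=0
P@0,3 dof=1 J1 → L=4 J1=2 J2=0
PS@2,0 dof=2 J2 → L=4 J1=2 J2=1
M=3(L−1)−2J1−J2=3·3−2·2−1=4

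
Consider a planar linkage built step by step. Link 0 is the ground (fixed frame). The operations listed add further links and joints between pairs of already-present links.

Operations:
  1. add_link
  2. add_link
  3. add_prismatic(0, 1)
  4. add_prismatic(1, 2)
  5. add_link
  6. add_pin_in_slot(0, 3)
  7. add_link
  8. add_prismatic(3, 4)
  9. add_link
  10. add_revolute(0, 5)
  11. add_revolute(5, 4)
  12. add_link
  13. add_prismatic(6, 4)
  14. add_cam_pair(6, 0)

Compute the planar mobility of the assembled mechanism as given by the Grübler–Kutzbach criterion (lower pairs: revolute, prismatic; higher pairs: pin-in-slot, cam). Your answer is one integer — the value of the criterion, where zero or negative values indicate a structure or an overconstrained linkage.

[1;0;0] (link 0 is ground)
L+ [2;0;0]
L+ [3;0;0]
P(0,1)∈J1 [3;1;0]
P(1,2)∈J1 [3;2;0]
L+ [4;2;0]
PS(0,3)∈J2 [4;2;1]
L+ [5;2;1]
P(3,4)∈J1 [5;3;1]
L+ [6;3;1]
R(0,5)∈J1 [6;4;1]
R(5,4)∈J1 [6;5;1]
L+ [7;5;1]
P(6,4)∈J1 [7;6;1]
C(6,0)∈J2 [7;6;2]
mobility = 18 − 12 − 2 = 4

M = 4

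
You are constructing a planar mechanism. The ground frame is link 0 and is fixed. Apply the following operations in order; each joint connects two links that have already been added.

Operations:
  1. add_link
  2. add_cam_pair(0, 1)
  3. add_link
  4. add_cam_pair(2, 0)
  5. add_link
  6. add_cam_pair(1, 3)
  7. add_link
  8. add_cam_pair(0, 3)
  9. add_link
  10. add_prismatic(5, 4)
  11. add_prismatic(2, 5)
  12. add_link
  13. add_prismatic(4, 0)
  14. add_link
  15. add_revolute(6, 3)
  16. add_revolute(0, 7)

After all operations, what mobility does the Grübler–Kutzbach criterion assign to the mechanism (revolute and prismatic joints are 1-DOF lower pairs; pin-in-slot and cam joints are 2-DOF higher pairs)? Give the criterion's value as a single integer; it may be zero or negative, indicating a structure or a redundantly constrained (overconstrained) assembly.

L=1 J1=0 J2=0
add link → L=2 J1=0 J2=0
C@0,1 dof=2 J2 → L=2 J1=0 J2=1
add link → L=3 J1=0 J2=1
C@2,0 dof=2 J2 → L=3 J1=0 J2=2
add link → L=4 J1=0 J2=2
C@1,3 dof=2 J2 → L=4 J1=0 J2=3
add link → L=5 J1=0 J2=3
C@0,3 dof=2 J2 → L=5 J1=0 J2=4
add link → L=6 J1=0 J2=4
P@5,4 dof=1 J1 → L=6 J1=1 J2=4
P@2,5 dof=1 J1 → L=6 J1=2 J2=4
add link → L=7 J1=2 J2=4
P@4,0 dof=1 J1 → L=7 J1=3 J2=4
add link → L=8 J1=3 J2=4
R@6,3 dof=1 J1 → L=8 J1=4 J2=4
R@0,7 dof=1 J1 → L=8 J1=5 J2=4
M=3(L−1)−2J1−J2=3·7−2·5−4=7

M = 7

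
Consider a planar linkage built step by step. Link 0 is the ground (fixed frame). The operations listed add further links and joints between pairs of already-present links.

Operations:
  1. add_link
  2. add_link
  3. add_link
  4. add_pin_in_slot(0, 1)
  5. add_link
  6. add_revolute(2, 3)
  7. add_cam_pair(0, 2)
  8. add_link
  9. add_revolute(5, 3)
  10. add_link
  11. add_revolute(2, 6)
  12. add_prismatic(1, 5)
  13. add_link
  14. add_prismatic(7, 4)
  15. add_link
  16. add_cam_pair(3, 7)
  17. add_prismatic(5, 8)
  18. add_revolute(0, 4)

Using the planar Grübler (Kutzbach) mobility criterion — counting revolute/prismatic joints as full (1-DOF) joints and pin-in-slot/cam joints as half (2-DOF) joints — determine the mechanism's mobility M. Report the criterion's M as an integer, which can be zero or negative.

[1;0;0] (link 0 is ground)
L+ [2;0;0]
L+ [3;0;0]
L+ [4;0;0]
PS(0,1)∈J2 [4;0;1]
L+ [5;0;1]
R(2,3)∈J1 [5;1;1]
C(0,2)∈J2 [5;1;2]
L+ [6;1;2]
R(5,3)∈J1 [6;2;2]
L+ [7;2;2]
R(2,6)∈J1 [7;3;2]
P(1,5)∈J1 [7;4;2]
L+ [8;4;2]
P(7,4)∈J1 [8;5;2]
L+ [9;5;2]
C(3,7)∈J2 [9;5;3]
P(5,8)∈J1 [9;6;3]
R(0,4)∈J1 [9;7;3]
mobility = 24 − 14 − 3 = 7

M = 7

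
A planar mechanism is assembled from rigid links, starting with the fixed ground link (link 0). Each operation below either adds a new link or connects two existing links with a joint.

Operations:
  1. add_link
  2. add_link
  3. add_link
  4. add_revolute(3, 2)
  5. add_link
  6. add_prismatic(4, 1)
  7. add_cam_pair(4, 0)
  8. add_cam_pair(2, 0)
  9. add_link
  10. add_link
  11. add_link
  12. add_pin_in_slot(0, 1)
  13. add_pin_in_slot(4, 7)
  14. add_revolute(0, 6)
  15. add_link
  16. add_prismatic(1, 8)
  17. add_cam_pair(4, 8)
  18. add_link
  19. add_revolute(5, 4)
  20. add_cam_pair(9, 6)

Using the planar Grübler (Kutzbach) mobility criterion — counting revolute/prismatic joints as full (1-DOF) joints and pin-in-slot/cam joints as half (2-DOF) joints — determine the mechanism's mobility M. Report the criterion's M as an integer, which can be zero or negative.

M = 11

link 0 = ground. State L|J1|J2 = 1|0|0
+link1  2|0|0
+link2  3|0|0
+link3  4|0|0
R(3,2) f=1→J1  4|1|0
+link4  5|1|0
P(4,1) f=1→J1  5|2|0
C(4,0) f=2→J2  5|2|1
C(2,0) f=2→J2  5|2|2
+link5  6|2|2
+link6  7|2|2
+link7  8|2|2
PS(0,1) f=2→J2  8|2|3
PS(4,7) f=2→J2  8|2|4
R(0,6) f=1→J1  8|3|4
+link8  9|3|4
P(1,8) f=1→J1  9|4|4
C(4,8) f=2→J2  9|4|5
+link9  10|4|5
R(5,4) f=1→J1  10|5|5
C(9,6) f=2→J2  10|5|6
M = 3(10−1)−2·5−6 = 27−10−6 = 11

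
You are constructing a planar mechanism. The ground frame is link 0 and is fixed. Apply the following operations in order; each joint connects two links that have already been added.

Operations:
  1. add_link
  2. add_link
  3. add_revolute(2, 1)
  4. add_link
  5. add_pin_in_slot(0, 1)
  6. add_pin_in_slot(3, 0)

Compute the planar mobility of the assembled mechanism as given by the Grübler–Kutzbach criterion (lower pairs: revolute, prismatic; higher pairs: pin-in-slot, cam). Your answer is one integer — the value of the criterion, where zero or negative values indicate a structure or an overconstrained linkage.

M = 5

L=1 J1=0 J2=0
add link → L=2 J1=0 J2=0
add link → L=3 J1=0 J2=0
R@2,1 dof=1 J1 → L=3 J1=1 J2=0
add link → L=4 J1=1 J2=0
PS@0,1 dof=2 J2 → L=4 J1=1 J2=1
PS@3,0 dof=2 J2 → L=4 J1=1 J2=2
M=3(L−1)−2J1−J2=3·3−2·1−2=5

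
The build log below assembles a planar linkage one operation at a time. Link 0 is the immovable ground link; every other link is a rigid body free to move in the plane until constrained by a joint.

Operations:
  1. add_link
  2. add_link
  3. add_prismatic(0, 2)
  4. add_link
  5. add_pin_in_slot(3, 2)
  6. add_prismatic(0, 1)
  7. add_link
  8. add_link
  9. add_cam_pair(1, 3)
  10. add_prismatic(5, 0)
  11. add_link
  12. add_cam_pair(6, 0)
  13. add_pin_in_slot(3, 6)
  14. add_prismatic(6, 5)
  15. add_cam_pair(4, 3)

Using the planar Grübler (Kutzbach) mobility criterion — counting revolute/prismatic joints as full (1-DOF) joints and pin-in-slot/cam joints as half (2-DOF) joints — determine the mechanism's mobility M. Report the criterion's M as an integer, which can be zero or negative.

M = 5

[1;0;0] (link 0 is ground)
L+ [2;0;0]
L+ [3;0;0]
P(0,2)∈J1 [3;1;0]
L+ [4;1;0]
PS(3,2)∈J2 [4;1;1]
P(0,1)∈J1 [4;2;1]
L+ [5;2;1]
L+ [6;2;1]
C(1,3)∈J2 [6;2;2]
P(5,0)∈J1 [6;3;2]
L+ [7;3;2]
C(6,0)∈J2 [7;3;3]
PS(3,6)∈J2 [7;3;4]
P(6,5)∈J1 [7;4;4]
C(4,3)∈J2 [7;4;5]
mobility = 18 − 8 − 5 = 5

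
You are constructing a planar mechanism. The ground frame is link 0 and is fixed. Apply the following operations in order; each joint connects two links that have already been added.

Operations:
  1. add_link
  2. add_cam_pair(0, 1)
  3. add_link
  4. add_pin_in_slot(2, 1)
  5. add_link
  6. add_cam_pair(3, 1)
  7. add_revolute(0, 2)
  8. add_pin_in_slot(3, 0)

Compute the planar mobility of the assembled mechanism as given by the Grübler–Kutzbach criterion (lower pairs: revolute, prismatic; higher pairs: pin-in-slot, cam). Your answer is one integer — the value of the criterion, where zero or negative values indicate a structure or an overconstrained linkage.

M = 3

L=1 J1=0 J2=0
add link → L=2 J1=0 J2=0
C@0,1 dof=2 J2 → L=2 J1=0 J2=1
add link → L=3 J1=0 J2=1
PS@2,1 dof=2 J2 → L=3 J1=0 J2=2
add link → L=4 J1=0 J2=2
C@3,1 dof=2 J2 → L=4 J1=0 J2=3
R@0,2 dof=1 J1 → L=4 J1=1 J2=3
PS@3,0 dof=2 J2 → L=4 J1=1 J2=4
M=3(L−1)−2J1−J2=3·3−2·1−4=3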